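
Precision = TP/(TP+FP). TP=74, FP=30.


Precision = TP/(TP+FP)
= 74/(74+30)
= 74/104 = 71.15%

71.15%


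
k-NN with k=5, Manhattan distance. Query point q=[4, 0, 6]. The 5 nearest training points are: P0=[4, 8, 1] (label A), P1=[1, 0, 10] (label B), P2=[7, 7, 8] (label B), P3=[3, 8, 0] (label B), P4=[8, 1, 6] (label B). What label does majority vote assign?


d(q,P0) = 13  (label A)
d(q,P1) = 7  (label B)
d(q,P2) = 12  (label B)
d(q,P3) = 15  (label B)
d(q,P4) = 5  (label B)
Votes: A=1, B=4
Majority → B

B


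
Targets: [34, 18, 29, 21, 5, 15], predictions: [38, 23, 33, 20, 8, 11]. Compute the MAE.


Absolute errors: |34-38|=4, |18-23|=5, |29-33|=4, |21-20|=1, |5-8|=3, |15-11|=4
Sum = 21
MAE = 21/6 = 7/2

7/2


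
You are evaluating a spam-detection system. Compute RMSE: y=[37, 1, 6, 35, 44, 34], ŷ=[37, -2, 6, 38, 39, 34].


MSE = 43/6 = 7.1667
RMSE = √(43/6) = 2.6771

2.6771


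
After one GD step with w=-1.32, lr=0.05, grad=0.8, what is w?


w_new = w - α·∇
= -1.32 - 0.05·0.8
= -1.32 - 0.04
= -1.36

-1.36


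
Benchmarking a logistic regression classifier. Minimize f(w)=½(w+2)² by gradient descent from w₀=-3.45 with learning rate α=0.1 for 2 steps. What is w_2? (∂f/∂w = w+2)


step 1: grad = -3.45+2 = -1.45; w = -3.45 - 0.1·(-1.45) = -3.305
step 2: grad = -3.305+2 = -1.305; w = -3.305 - 0.1·(-1.305) = -3.1745

-3.1745


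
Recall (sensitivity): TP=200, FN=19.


Recall = TP/(TP+FN)
= 200/(200+19)
= 200/219 = 91.32%

91.32%


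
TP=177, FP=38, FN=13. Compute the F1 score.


Precision = 177/215 = 0.8233
Recall = 177/190 = 0.9316
F1 = 2·P·R/(P+R) = 2·TP/(2·TP+FP+FN) = 354/(354+38+13) = 354/405 = 0.8741

0.8741


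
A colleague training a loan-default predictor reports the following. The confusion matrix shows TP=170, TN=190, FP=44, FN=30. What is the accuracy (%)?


Accuracy = (TP+TN)/(TP+TN+FP+FN)
= (170+190)/(434)
= 360/434 = 82.95%

82.95%


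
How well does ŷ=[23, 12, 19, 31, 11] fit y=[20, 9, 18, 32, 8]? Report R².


ȳ = 17.4
SS_res = Σ(y-ŷ)² = 29
SS_tot = Σ(y-ȳ)² = 379.2
R² = 1 - SS_res/SS_tot = 1 - 0.0765 = 0.9235

0.9235


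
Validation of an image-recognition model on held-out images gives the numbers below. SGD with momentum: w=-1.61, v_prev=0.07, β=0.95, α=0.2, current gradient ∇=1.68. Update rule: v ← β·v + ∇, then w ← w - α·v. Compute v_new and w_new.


v_new = 0.95·0.07 + 1.68 = 0.0665 + 1.68 = 1.7465
w_new = -1.61 - 0.2·1.7465 = -1.61 - 0.3493 = -1.9593

v_new=1.7465, w_new=-1.9593


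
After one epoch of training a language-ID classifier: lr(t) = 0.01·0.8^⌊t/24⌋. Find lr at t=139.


n_drops = ⌊139/24⌋ = 5
lr = 0.01·0.8^5 = 0.01·0.32768 = 0.0032768

0.0032768


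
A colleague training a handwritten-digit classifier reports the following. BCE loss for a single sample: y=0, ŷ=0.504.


BCE = -[y·ln(p) + (1-y)·ln(1-p)]
= -0 - 1·ln(1-0.504)
= -ln(0.496) = 0.7012

0.7012


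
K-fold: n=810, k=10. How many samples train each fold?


Fold size = 810/10 = 81
Training per fold = 810 - 81 = 729

729


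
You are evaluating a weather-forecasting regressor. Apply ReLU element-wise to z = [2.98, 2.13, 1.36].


ReLU(2.98) = max(0, 2.98) = 2.98
ReLU(2.13) = max(0, 2.13) = 2.13
ReLU(1.36) = max(0, 1.36) = 1.36
result = [2.98, 2.13, 1.36]

[2.98, 2.13, 1.36]


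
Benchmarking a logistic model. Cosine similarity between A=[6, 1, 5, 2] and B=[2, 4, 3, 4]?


A·B = 6·2 + 1·4 + 5·3 + 2·4 = 39
‖A‖ = √66 = 8.124, ‖B‖ = √45 = 6.7082
cos = 39/(√66·√45) = 39/√2970 = 0.7156

0.7156


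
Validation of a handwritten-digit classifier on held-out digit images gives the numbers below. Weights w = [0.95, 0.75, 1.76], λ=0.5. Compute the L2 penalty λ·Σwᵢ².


‖w‖₂² = (0.95)² + (0.75)² + (1.76)²
     = 0.9025 + 0.5625 + 3.0976
     = 4.5626
λ·‖w‖₂² = 0.5·4.5626 = 2.2813

2.2813


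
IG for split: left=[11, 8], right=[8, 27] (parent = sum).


Parent = [19, 35], H_parent = 0.9357
H_left = 0.9819 (n=19), H_right = 0.7755 (n=35)
H_children = (19/54)·0.9819 + (35/54)·0.7755 = 0.8481
IG = 0.9357 - 0.8481 = 0.0876

0.0876


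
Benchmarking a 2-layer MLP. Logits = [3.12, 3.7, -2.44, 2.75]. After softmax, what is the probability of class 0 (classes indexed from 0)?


Exponentials: e^3.12=22.6464, e^3.7=40.4473, e^-2.44=0.0872, e^2.75=15.6426
Sum = 78.8235
Softmax = [0.2873, 0.5131, 0.0011, 0.1985]
p[0] = 22.6464/78.8235 = 0.2873

0.2873


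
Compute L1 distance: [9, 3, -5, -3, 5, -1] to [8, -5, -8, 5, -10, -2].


d = |9-8| + |3+ 5| + |-5+ 8| + |-3-5| + |5+ 10| + |-1+ 2|
  = 1 + 8 + 3 + 8 + 15 + 1
  = 36

36


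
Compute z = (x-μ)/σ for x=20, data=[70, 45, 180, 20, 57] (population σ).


μ = 74.4, σ = 55.3122
z = (20 - 74.4)/55.3122 = -0.9835

-0.9835


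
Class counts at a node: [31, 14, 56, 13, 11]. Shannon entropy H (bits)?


Probabilities: [31/125, 14/125, 56/125, 13/125, 11/125] ≈ [0.248, 0.112, 0.448, 0.104, 0.088]
H = -((31/125)·log₂(31/125) + (14/125)·log₂(14/125) + (56/125)·log₂(56/125) + (13/125)·log₂(13/125) + (11/125)·log₂(11/125))
  = 2.0197 bits

2.0197 bits


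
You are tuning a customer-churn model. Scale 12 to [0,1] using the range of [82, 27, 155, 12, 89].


min=12, max=155
(12-12)/(155-12) = 0/143 = 0.0

0.0


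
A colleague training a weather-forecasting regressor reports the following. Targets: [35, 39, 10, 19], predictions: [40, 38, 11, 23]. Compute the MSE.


Squared errors: (35-40)²=25, (39-38)²=1, (10-11)²=1, (19-23)²=16
Sum = 43
MSE = 43/4 = 43/4

43/4


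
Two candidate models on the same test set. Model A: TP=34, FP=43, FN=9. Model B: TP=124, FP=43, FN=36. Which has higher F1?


Model A: P=34/77=0.4416, R=34/43=0.7907, F1=2PR/(P+R)=2TP/(2TP+FP+FN)=68/120=0.5667
Model B: P=124/167=0.7425, R=124/160=0.775, F1=2PR/(P+R)=2TP/(2TP+FP+FN)=248/327=0.7584
0.5667 < 0.7584 → Model B

Model B


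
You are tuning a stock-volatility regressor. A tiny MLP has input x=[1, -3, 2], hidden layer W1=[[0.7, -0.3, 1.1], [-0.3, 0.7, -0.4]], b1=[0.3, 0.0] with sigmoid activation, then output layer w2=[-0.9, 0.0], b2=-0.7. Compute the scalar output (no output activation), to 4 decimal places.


z1[0] = (0.7)·(1) + (-0.3)·(-3) + (1.1)·(2) + 0.3 = 4.1
z1[1] = (-0.3)·(1) + (0.7)·(-3) + (-0.4)·(2) + 0.0 = -3.2
h = sigmoid(z1) = [0.9837, 0.0392]
output = (-0.9)·(0.9837) + (0.0)·(0.0392) - 0.7 = -1.5853

-1.5853


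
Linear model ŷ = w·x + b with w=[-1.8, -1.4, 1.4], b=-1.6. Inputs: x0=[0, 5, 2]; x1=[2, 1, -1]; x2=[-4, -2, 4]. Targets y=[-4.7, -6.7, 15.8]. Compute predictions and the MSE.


ŷ0 = (-1.8)·(0) + (-1.4)·(5) + (1.4)·(2) - 1.6 = -5.8
ŷ1 = (-1.8)·(2) + (-1.4)·(1) + (1.4)·(-1) - 1.6 = -8.0
ŷ2 = (-1.8)·(-4) + (-1.4)·(-2) + (1.4)·(4) - 1.6 = 14.0
errors² = [1.21, 1.69, 3.24]
MSE = 6.1400/3 = 2.0467

2.0467


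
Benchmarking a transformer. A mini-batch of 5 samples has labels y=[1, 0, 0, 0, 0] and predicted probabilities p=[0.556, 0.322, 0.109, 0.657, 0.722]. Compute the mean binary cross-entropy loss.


L[0] = -ln(0.556) = 0.587
L[1] = -ln(1-0.322) = -ln(0.678) = 0.3886
L[2] = -ln(1-0.109) = -ln(0.891) = 0.1154
L[3] = -ln(1-0.657) = -ln(0.343) = 1.07
L[4] = -ln(1-0.722) = -ln(0.278) = 1.2801
mean = (0.587 + 0.3886 + 0.1154 + 1.07 + 1.2801)/5 = 0.6882

0.6882


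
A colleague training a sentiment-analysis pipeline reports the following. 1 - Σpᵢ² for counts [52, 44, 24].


Probabilities: [52/120, 44/120, 24/120] ≈ [0.4333, 0.3667, 0.2]
Σpᵢ² = (2704 + 1936 + 576)/120² = 5216/14400
Gini = 1 - Σpᵢ² = 1 - 5216/14400 = 0.6378

0.6378


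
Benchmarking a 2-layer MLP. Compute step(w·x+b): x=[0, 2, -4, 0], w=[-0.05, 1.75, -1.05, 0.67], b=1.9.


z = (0)·(-0.05) + (2)·(1.75) + (-4)·(-1.05) + (0)·(0.67) + 1.9
  = 9.6
step(z) = 1 (z≥0)

1


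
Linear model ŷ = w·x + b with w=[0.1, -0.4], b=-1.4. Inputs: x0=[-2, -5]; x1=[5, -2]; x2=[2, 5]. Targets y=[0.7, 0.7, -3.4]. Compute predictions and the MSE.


ŷ0 = (0.1)·(-2) + (-0.4)·(-5) - 1.4 = 0.4
ŷ1 = (0.1)·(5) + (-0.4)·(-2) - 1.4 = -0.1
ŷ2 = (0.1)·(2) + (-0.4)·(5) - 1.4 = -3.2
errors² = [0.09, 0.64, 0.04]
MSE = 0.7700/3 = 0.2567

0.2567


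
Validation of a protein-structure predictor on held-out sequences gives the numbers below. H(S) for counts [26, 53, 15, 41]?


Probabilities: [26/135, 53/135, 15/135, 41/135] ≈ [0.1926, 0.3926, 0.1111, 0.3037]
H = -((26/135)·log₂(26/135) + (53/135)·log₂(53/135) + (15/135)·log₂(15/135) + (41/135)·log₂(41/135))
  = 1.8616 bits

1.8616 bits


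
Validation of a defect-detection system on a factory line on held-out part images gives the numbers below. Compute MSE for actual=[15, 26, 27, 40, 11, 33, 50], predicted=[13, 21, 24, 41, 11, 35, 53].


Squared errors: (15-13)²=4, (26-21)²=25, (27-24)²=9, (40-41)²=1, (11-11)²=0, (33-35)²=4, (50-53)²=9
Sum = 52
MSE = 52/7 = 52/7

52/7


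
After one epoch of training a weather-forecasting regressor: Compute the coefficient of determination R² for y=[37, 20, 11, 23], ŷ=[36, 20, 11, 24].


ȳ = 22.75
SS_res = Σ(y-ŷ)² = 2
SS_tot = Σ(y-ȳ)² = 348.75
R² = 1 - SS_res/SS_tot = 1 - 0.0057 = 0.9943

0.9943


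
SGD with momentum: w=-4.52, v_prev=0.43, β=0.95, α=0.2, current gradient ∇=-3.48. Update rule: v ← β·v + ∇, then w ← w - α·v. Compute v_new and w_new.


v_new = 0.95·0.43 - 3.48 = 0.4085 - 3.48 = -3.0715
w_new = -4.52 - 0.2·-3.0715 = -4.52 + 0.6143 = -3.9057

v_new=-3.0715, w_new=-3.9057


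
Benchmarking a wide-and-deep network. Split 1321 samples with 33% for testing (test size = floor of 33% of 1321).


Test = ⌊1321·33/100⌋ = 435
Train = 1321 - 435 = 886

Train: 886, Test: 435


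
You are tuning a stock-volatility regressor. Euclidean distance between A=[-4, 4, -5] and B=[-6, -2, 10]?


d = √((-4+ 6)² + (4+ 2)² + (-5-10)²)
  = √(4 + 36 + 225)
  = √265 = 16.2788

16.2788


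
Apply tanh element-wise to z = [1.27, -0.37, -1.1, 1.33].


tanh(1.27) = 0.8538
tanh(-0.37) = -0.354
tanh(-1.1) = -0.8005
tanh(1.33) = 0.8692
result = [0.8538, -0.354, -0.8005, 0.8692]

[0.8538, -0.354, -0.8005, 0.8692]


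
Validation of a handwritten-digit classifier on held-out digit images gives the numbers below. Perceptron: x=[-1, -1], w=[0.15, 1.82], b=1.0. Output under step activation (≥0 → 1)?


z = (-1)·(0.15) + (-1)·(1.82) + 1.0
  = -0.97
step(z) = 0 (z<0)

0


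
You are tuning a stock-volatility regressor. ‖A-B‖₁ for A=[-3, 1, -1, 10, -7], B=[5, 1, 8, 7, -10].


d = |-3-5| + |1-1| + |-1-8| + |10-7| + |-7+ 10|
  = 8 + 0 + 9 + 3 + 3
  = 23

23


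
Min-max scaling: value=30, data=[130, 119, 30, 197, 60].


min=30, max=197
(30-30)/(197-30) = 0/167 = 0.0

0.0


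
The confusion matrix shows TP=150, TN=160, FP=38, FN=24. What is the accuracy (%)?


Accuracy = (TP+TN)/(TP+TN+FP+FN)
= (150+160)/(372)
= 310/372 = 83.33%

83.33%


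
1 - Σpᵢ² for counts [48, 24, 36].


Probabilities: [48/108, 24/108, 36/108] ≈ [0.4444, 0.2222, 0.3333]
Σpᵢ² = (2304 + 576 + 1296)/108² = 4176/11664
Gini = 1 - Σpᵢ² = 1 - 4176/11664 = 0.642

0.642


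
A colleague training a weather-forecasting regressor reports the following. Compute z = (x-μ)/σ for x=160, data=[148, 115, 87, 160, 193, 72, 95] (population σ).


μ = 124.2857, σ = 40.7561
z = (160 - 124.2857)/40.7561 = 0.8763

0.8763


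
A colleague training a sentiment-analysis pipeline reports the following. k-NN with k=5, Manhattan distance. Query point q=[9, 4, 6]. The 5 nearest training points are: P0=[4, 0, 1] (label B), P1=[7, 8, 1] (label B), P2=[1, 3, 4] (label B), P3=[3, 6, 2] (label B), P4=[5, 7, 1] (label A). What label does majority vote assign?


d(q,P0) = 14  (label B)
d(q,P1) = 11  (label B)
d(q,P2) = 11  (label B)
d(q,P3) = 12  (label B)
d(q,P4) = 12  (label A)
Votes: A=1, B=4
Majority → B

B


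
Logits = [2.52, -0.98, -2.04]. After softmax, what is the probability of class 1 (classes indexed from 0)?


Exponentials: e^2.52=12.4286, e^-0.98=0.3753, e^-2.04=0.13
Sum = 12.9339
Softmax = [0.9609, 0.029, 0.0101]
p[1] = 0.3753/12.9339 = 0.029

0.029


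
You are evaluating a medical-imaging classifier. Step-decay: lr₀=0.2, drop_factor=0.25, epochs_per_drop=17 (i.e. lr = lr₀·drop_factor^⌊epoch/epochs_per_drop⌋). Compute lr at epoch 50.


n_drops = ⌊50/17⌋ = 2
lr = 0.2·0.25^2 = 0.2·0.0625 = 0.0125

0.0125


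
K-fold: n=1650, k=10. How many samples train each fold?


Fold size = 1650/10 = 165
Training per fold = 1650 - 165 = 1485

1485


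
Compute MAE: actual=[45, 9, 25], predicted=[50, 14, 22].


Absolute errors: |45-50|=5, |9-14|=5, |25-22|=3
Sum = 13
MAE = 13/3 = 13/3

13/3


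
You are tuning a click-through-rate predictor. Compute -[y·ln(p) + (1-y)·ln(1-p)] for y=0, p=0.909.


BCE = -[y·ln(p) + (1-y)·ln(1-p)]
= -0 - 1·ln(1-0.909)
= -ln(0.091) = 2.3969

2.3969


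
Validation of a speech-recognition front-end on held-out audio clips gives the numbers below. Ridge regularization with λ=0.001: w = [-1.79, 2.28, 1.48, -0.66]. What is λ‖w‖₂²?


‖w‖₂² = (-1.79)² + (2.28)² + (1.48)² + (-0.66)²
     = 3.2041 + 5.1984 + 2.1904 + 0.4356
     = 11.0285
λ·‖w‖₂² = 0.001·11.0285 = 0.011029

0.011029


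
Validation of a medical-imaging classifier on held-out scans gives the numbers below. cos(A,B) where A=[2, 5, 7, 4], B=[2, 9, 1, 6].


A·B = 2·2 + 5·9 + 7·1 + 4·6 = 80
‖A‖ = √94 = 9.6954, ‖B‖ = √122 = 11.0454
cos = 80/(√94·√122) = 80/√11468 = 0.747

0.747


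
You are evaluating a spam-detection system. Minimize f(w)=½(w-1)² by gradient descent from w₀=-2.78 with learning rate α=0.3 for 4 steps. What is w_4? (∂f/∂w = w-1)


step 1: grad = -2.78-1 = -3.78; w = -2.78 - 0.3·(-3.78) = -1.646
step 2: grad = -1.646-1 = -2.646; w = -1.646 - 0.3·(-2.646) = -0.8522
step 3: grad = -0.8522-1 = -1.8522; w = -0.8522 - 0.3·(-1.8522) = -0.29654
step 4: grad = -0.29654-1 = -1.29654; w = -0.29654 - 0.3·(-1.29654) = 0.092422

0.092422


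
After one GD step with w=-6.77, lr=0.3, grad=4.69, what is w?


w_new = w - α·∇
= -6.77 - 0.3·4.69
= -6.77 - 1.407
= -8.177

-8.177


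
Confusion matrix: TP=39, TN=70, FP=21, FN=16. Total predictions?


Total = TP + TN + FP + FN
= 39 + 70 + 21 + 16
= 146
(Predicted positive: 60, predicted negative: 86)

146


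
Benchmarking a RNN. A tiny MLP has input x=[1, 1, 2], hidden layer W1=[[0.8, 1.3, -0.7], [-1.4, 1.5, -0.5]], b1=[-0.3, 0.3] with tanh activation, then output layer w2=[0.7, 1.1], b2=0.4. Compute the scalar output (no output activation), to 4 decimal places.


z1[0] = (0.8)·(1) + (1.3)·(1) + (-0.7)·(2) - 0.3 = 0.4
z1[1] = (-1.4)·(1) + (1.5)·(1) + (-0.5)·(2) + 0.3 = -0.6
h = tanh(z1) = [0.3799, -0.537]
output = (0.7)·(0.3799) + (1.1)·(-0.537) + 0.4 = 0.0752

0.0752


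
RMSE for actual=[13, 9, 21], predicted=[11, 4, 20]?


MSE = 30/3 = 10
RMSE = √(30/3) = 3.1623

3.1623


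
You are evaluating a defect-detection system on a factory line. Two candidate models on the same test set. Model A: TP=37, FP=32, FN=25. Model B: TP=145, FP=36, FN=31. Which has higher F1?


Model A: P=37/69=0.5362, R=37/62=0.5968, F1=2PR/(P+R)=2TP/(2TP+FP+FN)=74/131=0.5649
Model B: P=145/181=0.8011, R=145/176=0.8239, F1=2PR/(P+R)=2TP/(2TP+FP+FN)=290/357=0.8123
0.5649 < 0.8123 → Model B

Model B


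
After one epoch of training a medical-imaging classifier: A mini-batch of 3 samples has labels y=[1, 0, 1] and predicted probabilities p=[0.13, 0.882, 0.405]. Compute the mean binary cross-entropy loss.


L[0] = -ln(0.13) = 2.0402
L[1] = -ln(1-0.882) = -ln(0.118) = 2.1371
L[2] = -ln(0.405) = 0.9039
mean = (2.0402 + 2.1371 + 0.9039)/3 = 1.6937

1.6937


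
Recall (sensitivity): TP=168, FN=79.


Recall = TP/(TP+FN)
= 168/(168+79)
= 168/247 = 68.02%

68.02%


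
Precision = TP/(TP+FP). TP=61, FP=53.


Precision = TP/(TP+FP)
= 61/(61+53)
= 61/114 = 53.51%

53.51%


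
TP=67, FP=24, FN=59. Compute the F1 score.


Precision = 67/91 = 0.7363
Recall = 67/126 = 0.5317
F1 = 2·P·R/(P+R) = 2·TP/(2·TP+FP+FN) = 134/(134+24+59) = 134/217 = 0.6175

0.6175


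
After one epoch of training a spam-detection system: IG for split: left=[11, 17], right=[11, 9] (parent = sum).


Parent = [22, 26], H_parent = 0.995
H_left = 0.9666 (n=28), H_right = 0.9928 (n=20)
H_children = (28/48)·0.9666 + (20/48)·0.9928 = 0.9775
IG = 0.995 - 0.9775 = 0.0175

0.0175


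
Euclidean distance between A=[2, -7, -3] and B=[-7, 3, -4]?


d = √((2+ 7)² + (-7-3)² + (-3+ 4)²)
  = √(81 + 100 + 1)
  = √182 = 13.4907

13.4907


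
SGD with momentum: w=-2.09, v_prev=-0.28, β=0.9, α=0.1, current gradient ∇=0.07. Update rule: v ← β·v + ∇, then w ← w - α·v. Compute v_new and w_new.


v_new = 0.9·-0.28 + 0.07 = -0.252 + 0.07 = -0.182
w_new = -2.09 - 0.1·-0.182 = -2.09 + 0.0182 = -2.0718

v_new=-0.182, w_new=-2.0718


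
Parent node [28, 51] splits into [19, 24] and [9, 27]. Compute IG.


Parent = [28, 51], H_parent = 0.938
H_left = 0.9902 (n=43), H_right = 0.8113 (n=36)
H_children = (43/79)·0.9902 + (36/79)·0.8113 = 0.9087
IG = 0.938 - 0.9087 = 0.0293

0.0293


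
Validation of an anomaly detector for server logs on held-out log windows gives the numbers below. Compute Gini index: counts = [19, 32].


Probabilities: [19/51, 32/51] ≈ [0.3725, 0.6275]
Σpᵢ² = (361 + 1024)/51² = 1385/2601
Gini = 1 - Σpᵢ² = 1 - 1385/2601 = 0.4675

0.4675


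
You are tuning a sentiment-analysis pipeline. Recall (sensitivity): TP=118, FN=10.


Recall = TP/(TP+FN)
= 118/(118+10)
= 118/128 = 92.19%

92.19%


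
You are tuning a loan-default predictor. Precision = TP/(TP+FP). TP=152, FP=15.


Precision = TP/(TP+FP)
= 152/(152+15)
= 152/167 = 91.02%

91.02%


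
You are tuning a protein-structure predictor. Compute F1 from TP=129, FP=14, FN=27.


Precision = 129/143 = 0.9021
Recall = 129/156 = 0.8269
F1 = 2·P·R/(P+R) = 2·TP/(2·TP+FP+FN) = 258/(258+14+27) = 258/299 = 0.8629

0.8629


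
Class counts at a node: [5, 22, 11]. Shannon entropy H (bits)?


Probabilities: [5/38, 22/38, 11/38] ≈ [0.1316, 0.5789, 0.2895]
H = -((5/38)·log₂(5/38) + (22/38)·log₂(22/38) + (11/38)·log₂(11/38))
  = 1.3592 bits

1.3592 bits


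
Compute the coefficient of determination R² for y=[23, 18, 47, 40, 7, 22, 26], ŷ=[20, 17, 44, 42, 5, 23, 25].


ȳ = 26.1429
SS_res = Σ(y-ŷ)² = 29
SS_tot = Σ(y-ȳ)² = 1086.86
R² = 1 - SS_res/SS_tot = 1 - 0.0267 = 0.9733

0.9733


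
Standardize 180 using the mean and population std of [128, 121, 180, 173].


μ = 150.5, σ = 26.2345
z = (180 - 150.5)/26.2345 = 1.1245

1.1245


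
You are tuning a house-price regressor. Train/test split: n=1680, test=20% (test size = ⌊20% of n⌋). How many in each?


Test = ⌊1680·20/100⌋ = 336
Train = 1680 - 336 = 1344

Train: 1344, Test: 336


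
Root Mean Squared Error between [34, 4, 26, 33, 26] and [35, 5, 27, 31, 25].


MSE = 8/5 = 1.6
RMSE = √(8/5) = 1.2649

1.2649


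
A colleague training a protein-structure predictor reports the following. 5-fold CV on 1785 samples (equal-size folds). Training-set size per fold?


Fold size = 1785/5 = 357
Training per fold = 1785 - 357 = 1428

1428


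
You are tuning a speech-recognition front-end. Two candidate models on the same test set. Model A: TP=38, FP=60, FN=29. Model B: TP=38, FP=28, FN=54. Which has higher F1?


Model A: P=38/98=0.3878, R=38/67=0.5672, F1=2PR/(P+R)=2TP/(2TP+FP+FN)=76/165=0.4606
Model B: P=38/66=0.5758, R=38/92=0.413, F1=2PR/(P+R)=2TP/(2TP+FP+FN)=76/158=0.481
0.4606 < 0.481 → Model B

Model B


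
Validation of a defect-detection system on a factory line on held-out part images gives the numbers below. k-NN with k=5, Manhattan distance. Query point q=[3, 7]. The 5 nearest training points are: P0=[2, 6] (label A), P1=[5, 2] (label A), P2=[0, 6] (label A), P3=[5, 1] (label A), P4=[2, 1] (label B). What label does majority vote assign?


d(q,P0) = 2  (label A)
d(q,P1) = 7  (label A)
d(q,P2) = 4  (label A)
d(q,P3) = 8  (label A)
d(q,P4) = 7  (label B)
Votes: A=4, B=1
Majority → A

A


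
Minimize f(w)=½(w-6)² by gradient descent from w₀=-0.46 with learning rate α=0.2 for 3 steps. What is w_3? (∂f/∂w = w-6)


step 1: grad = -0.46-6 = -6.46; w = -0.46 - 0.2·(-6.46) = 0.832
step 2: grad = 0.832-6 = -5.168; w = 0.832 - 0.2·(-5.168) = 1.8656
step 3: grad = 1.8656-6 = -4.1344; w = 1.8656 - 0.2·(-4.1344) = 2.69248

2.69248


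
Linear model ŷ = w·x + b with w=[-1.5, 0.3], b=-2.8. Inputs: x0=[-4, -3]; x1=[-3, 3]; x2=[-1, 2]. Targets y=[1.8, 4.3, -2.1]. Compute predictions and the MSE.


ŷ0 = (-1.5)·(-4) + (0.3)·(-3) - 2.8 = 2.3
ŷ1 = (-1.5)·(-3) + (0.3)·(3) - 2.8 = 2.6
ŷ2 = (-1.5)·(-1) + (0.3)·(2) - 2.8 = -0.7
errors² = [0.25, 2.89, 1.96]
MSE = 5.1000/3 = 1.7

1.7


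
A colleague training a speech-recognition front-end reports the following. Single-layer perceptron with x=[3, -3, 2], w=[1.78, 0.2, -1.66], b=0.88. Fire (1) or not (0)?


z = (3)·(1.78) + (-3)·(0.2) + (2)·(-1.66) + 0.88
  = 2.3
step(z) = 1 (z≥0)

1


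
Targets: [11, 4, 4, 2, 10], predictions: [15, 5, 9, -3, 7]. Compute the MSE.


Squared errors: (11-15)²=16, (4-5)²=1, (4-9)²=25, (2+ 3)²=25, (10-7)²=9
Sum = 76
MSE = 76/5 = 76/5

76/5


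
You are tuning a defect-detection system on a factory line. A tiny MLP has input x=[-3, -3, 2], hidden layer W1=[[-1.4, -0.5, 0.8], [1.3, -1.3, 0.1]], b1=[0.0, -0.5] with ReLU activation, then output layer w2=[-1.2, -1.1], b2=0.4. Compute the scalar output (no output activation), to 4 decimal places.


z1[0] = (-1.4)·(-3) + (-0.5)·(-3) + (0.8)·(2) + 0.0 = 7.3
z1[1] = (1.3)·(-3) + (-1.3)·(-3) + (0.1)·(2) - 0.5 = -0.3
h = ReLU(z1) = [7.3, 0.0]
output = (-1.2)·(7.3) + (-1.1)·(0.0) + 0.4 = -8.36

-8.36


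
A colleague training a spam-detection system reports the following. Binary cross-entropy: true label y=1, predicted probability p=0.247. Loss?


BCE = -[y·ln(p) + (1-y)·ln(1-p)]
= -1·ln(0.247) - 0
= -ln(0.247) = 1.3984

1.3984


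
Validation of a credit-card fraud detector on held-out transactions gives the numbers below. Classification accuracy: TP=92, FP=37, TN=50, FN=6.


Accuracy = (TP+TN)/(TP+TN+FP+FN)
= (92+50)/(185)
= 142/185 = 76.76%

76.76%


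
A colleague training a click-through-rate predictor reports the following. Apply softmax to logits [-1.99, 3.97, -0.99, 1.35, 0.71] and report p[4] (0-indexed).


Exponentials: e^-1.99=0.1367, e^3.97=52.9845, e^-0.99=0.3716, e^1.35=3.8574, e^0.71=2.034
Sum = 59.3842
Softmax = [0.0023, 0.8922, 0.0063, 0.065, 0.0343]
p[4] = 2.034/59.3842 = 0.0343

0.0343


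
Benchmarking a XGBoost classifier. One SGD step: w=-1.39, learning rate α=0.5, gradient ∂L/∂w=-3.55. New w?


w_new = w - α·∇
= -1.39 - 0.5·-3.55
= -1.39 + 1.775
= 0.385

0.385


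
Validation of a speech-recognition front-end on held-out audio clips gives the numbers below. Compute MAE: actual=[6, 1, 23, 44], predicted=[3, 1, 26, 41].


Absolute errors: |6-3|=3, |1-1|=0, |23-26|=3, |44-41|=3
Sum = 9
MAE = 9/4 = 9/4

9/4


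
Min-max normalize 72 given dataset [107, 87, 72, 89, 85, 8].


min=8, max=107
(72-8)/(107-8) = 64/99 = 0.6465

0.6465


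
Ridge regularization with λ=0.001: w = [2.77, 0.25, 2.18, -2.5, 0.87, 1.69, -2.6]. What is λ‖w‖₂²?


‖w‖₂² = (2.77)² + (0.25)² + (2.18)² + (-2.5)² + (0.87)² + (1.69)² + (-2.6)²
     = 7.6729 + 0.0625 + 4.7524 + 6.25 + 0.7569 + 2.8561 + 6.76
     = 29.1108
λ·‖w‖₂² = 0.001·29.1108 = 0.029111

0.029111


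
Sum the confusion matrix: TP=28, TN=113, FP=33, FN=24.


Total = TP + TN + FP + FN
= 28 + 113 + 33 + 24
= 198
(Predicted positive: 61, predicted negative: 137)

198


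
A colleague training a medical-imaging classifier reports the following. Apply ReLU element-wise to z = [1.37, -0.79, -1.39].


ReLU(1.37) = max(0, 1.37) = 1.37
ReLU(-0.79) = max(0, -0.79) = 0.0
ReLU(-1.39) = max(0, -1.39) = 0.0
result = [1.37, 0.0, 0.0]

[1.37, 0.0, 0.0]


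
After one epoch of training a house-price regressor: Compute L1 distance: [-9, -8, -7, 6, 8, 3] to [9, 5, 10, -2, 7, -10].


d = |-9-9| + |-8-5| + |-7-10| + |6+ 2| + |8-7| + |3+ 10|
  = 18 + 13 + 17 + 8 + 1 + 13
  = 70

70


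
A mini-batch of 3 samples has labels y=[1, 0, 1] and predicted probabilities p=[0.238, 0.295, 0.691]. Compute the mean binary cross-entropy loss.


L[0] = -ln(0.238) = 1.4355
L[1] = -ln(1-0.295) = -ln(0.705) = 0.3496
L[2] = -ln(0.691) = 0.3696
mean = (1.4355 + 0.3496 + 0.3696)/3 = 0.7182

0.7182


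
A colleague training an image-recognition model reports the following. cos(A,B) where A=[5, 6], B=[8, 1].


A·B = 5·8 + 6·1 = 46
‖A‖ = √61 = 7.8102, ‖B‖ = √65 = 8.0623
cos = 46/(√61·√65) = 46/√3965 = 0.7305

0.7305


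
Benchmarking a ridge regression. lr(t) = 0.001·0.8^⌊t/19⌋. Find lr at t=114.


n_drops = ⌊114/19⌋ = 6
lr = 0.001·0.8^6 = 0.001·0.262144 = 0.000262144

0.000262144


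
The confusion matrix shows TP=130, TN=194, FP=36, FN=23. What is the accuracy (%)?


Accuracy = (TP+TN)/(TP+TN+FP+FN)
= (130+194)/(383)
= 324/383 = 84.6%

84.6%


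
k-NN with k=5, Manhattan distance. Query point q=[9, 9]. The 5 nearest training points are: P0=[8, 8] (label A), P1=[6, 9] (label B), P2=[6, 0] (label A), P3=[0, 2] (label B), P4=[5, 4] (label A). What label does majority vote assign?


d(q,P0) = 2  (label A)
d(q,P1) = 3  (label B)
d(q,P2) = 12  (label A)
d(q,P3) = 16  (label B)
d(q,P4) = 9  (label A)
Votes: A=3, B=2
Majority → A

A


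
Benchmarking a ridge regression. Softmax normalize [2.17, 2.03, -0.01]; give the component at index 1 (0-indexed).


Exponentials: e^2.17=8.7583, e^2.03=7.6141, e^-0.01=0.99
Sum = 17.3624
Softmax = [0.5044, 0.4385, 0.057]
p[1] = 7.6141/17.3624 = 0.4385

0.4385


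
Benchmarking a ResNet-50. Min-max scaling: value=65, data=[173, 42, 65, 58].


min=42, max=173
(65-42)/(173-42) = 23/131 = 0.1756

0.1756


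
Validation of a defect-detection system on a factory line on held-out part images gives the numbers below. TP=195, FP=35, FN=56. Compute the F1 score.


Precision = 195/230 = 0.8478
Recall = 195/251 = 0.7769
F1 = 2·P·R/(P+R) = 2·TP/(2·TP+FP+FN) = 390/(390+35+56) = 390/481 = 0.8108

0.8108


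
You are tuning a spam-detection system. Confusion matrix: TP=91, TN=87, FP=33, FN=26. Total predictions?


Total = TP + TN + FP + FN
= 91 + 87 + 33 + 26
= 237
(Predicted positive: 124, predicted negative: 113)

237


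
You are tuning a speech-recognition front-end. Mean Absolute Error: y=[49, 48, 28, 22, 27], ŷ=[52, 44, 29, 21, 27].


Absolute errors: |49-52|=3, |48-44|=4, |28-29|=1, |22-21|=1, |27-27|=0
Sum = 9
MAE = 9/5 = 9/5

9/5


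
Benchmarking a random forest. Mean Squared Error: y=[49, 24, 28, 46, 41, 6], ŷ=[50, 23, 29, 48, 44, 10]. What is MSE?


Squared errors: (49-50)²=1, (24-23)²=1, (28-29)²=1, (46-48)²=4, (41-44)²=9, (6-10)²=16
Sum = 32
MSE = 32/6 = 16/3

16/3


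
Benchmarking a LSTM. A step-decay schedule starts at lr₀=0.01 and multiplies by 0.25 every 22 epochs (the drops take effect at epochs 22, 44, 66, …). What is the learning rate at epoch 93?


n_drops = ⌊93/22⌋ = 4
lr = 0.01·0.25^4 = 0.01·0.00390625 = 0.0000390625

0.0000390625


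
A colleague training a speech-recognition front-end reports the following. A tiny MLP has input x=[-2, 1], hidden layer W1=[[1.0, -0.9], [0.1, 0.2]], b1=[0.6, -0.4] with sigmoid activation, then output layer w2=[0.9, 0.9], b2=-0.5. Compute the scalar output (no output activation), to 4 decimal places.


z1[0] = (1.0)·(-2) + (-0.9)·(1) + 0.6 = -2.3
z1[1] = (0.1)·(-2) + (0.2)·(1) - 0.4 = -0.4
h = sigmoid(z1) = [0.0911, 0.4013]
output = (0.9)·(0.0911) + (0.9)·(0.4013) - 0.5 = -0.0568

-0.0568


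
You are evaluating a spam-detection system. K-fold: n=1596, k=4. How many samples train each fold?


Fold size = 1596/4 = 399
Training per fold = 1596 - 399 = 1197

1197


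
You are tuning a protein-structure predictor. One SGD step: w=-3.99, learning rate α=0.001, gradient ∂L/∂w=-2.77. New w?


w_new = w - α·∇
= -3.99 - 0.001·-2.77
= -3.99 + 0.00277
= -3.98723

-3.98723


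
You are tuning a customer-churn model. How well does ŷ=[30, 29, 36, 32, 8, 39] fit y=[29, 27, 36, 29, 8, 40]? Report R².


ȳ = 28.1667
SS_res = Σ(y-ŷ)² = 15
SS_tot = Σ(y-ȳ)² = 610.83
R² = 1 - SS_res/SS_tot = 1 - 0.0246 = 0.9754

0.9754


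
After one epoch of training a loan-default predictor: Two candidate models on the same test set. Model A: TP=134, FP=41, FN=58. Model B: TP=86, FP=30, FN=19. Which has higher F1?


Model A: P=134/175=0.7657, R=134/192=0.6979, F1=2PR/(P+R)=2TP/(2TP+FP+FN)=268/367=0.7302
Model B: P=86/116=0.7414, R=86/105=0.819, F1=2PR/(P+R)=2TP/(2TP+FP+FN)=172/221=0.7783
0.7302 < 0.7783 → Model B

Model B


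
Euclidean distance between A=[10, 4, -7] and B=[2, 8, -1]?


d = √((10-2)² + (4-8)² + (-7+ 1)²)
  = √(64 + 16 + 36)
  = √116 = 10.7703

10.7703


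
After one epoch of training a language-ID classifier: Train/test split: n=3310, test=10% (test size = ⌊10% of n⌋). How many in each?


Test = ⌊3310·10/100⌋ = 331
Train = 3310 - 331 = 2979

Train: 2979, Test: 331


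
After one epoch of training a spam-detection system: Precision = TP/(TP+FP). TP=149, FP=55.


Precision = TP/(TP+FP)
= 149/(149+55)
= 149/204 = 73.04%

73.04%


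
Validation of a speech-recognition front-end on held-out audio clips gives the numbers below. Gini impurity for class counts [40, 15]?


Probabilities: [40/55, 15/55] ≈ [0.7273, 0.2727]
Σpᵢ² = (1600 + 225)/55² = 1825/3025
Gini = 1 - Σpᵢ² = 1 - 1825/3025 = 0.3967

0.3967


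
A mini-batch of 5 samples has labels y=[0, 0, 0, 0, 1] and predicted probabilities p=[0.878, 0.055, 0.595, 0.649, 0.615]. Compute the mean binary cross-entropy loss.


L[0] = -ln(1-0.878) = -ln(0.122) = 2.1037
L[1] = -ln(1-0.055) = -ln(0.945) = 0.0566
L[2] = -ln(1-0.595) = -ln(0.405) = 0.9039
L[3] = -ln(1-0.649) = -ln(0.351) = 1.047
L[4] = -ln(0.615) = 0.4861
mean = (2.1037 + 0.0566 + 0.9039 + 1.047 + 0.4861)/5 = 0.9195

0.9195


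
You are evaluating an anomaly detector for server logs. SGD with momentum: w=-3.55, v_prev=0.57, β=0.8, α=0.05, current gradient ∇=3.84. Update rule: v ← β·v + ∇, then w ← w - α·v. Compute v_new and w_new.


v_new = 0.8·0.57 + 3.84 = 0.456 + 3.84 = 4.296
w_new = -3.55 - 0.05·4.296 = -3.55 - 0.2148 = -3.7648

v_new=4.296, w_new=-3.7648


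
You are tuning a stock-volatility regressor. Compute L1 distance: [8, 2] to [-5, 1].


d = |8+ 5| + |2-1|
  = 13 + 1
  = 14

14


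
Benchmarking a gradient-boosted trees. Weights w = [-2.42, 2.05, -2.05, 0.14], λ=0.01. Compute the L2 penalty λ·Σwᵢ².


‖w‖₂² = (-2.42)² + (2.05)² + (-2.05)² + (0.14)²
     = 5.8564 + 4.2025 + 4.2025 + 0.0196
     = 14.281
λ·‖w‖₂² = 0.01·14.281 = 0.14281

0.14281


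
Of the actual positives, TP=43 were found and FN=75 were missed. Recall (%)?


Recall = TP/(TP+FN)
= 43/(43+75)
= 43/118 = 36.44%

36.44%


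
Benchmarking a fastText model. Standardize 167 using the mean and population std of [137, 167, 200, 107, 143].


μ = 150.8, σ = 31.1538
z = (167 - 150.8)/31.1538 = 0.52

0.52


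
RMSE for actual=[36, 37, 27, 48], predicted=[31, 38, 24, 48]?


MSE = 35/4 = 8.75
RMSE = √(35/4) = 2.958

2.958


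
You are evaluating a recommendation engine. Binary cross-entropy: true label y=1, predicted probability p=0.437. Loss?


BCE = -[y·ln(p) + (1-y)·ln(1-p)]
= -1·ln(0.437) - 0
= -ln(0.437) = 0.8278

0.8278


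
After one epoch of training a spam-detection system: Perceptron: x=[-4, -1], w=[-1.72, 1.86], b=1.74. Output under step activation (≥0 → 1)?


z = (-4)·(-1.72) + (-1)·(1.86) + 1.74
  = 6.76
step(z) = 1 (z≥0)

1


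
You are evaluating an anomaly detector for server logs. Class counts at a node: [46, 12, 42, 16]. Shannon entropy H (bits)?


Probabilities: [46/116, 12/116, 42/116, 16/116] ≈ [0.3966, 0.1034, 0.3621, 0.1379]
H = -((46/116)·log₂(46/116) + (12/116)·log₂(12/116) + (42/116)·log₂(42/116) + (16/116)·log₂(16/116))
  = 1.7926 bits

1.7926 bits


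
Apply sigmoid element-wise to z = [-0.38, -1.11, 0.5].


σ(-0.38) = 1/(1+e^0.38) = 0.4061
σ(-1.11) = 1/(1+e^1.11) = 0.2479
σ(0.5) = 1/(1+e^-0.5) = 0.6225
result = [0.4061, 0.2479, 0.6225]

[0.4061, 0.2479, 0.6225]


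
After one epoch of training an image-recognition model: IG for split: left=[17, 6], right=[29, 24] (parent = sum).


Parent = [46, 30], H_parent = 0.9678
H_left = 0.8281 (n=23), H_right = 0.9936 (n=53)
H_children = (23/76)·0.8281 + (53/76)·0.9936 = 0.9435
IG = 0.9678 - 0.9435 = 0.0243

0.0243


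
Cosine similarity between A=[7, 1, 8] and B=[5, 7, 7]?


A·B = 7·5 + 1·7 + 8·7 = 98
‖A‖ = √114 = 10.6771, ‖B‖ = √123 = 11.0905
cos = 98/(√114·√123) = 98/√14022 = 0.8276

0.8276


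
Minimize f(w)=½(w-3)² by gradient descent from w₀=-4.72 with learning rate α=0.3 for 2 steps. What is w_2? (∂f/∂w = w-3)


step 1: grad = -4.72-3 = -7.72; w = -4.72 - 0.3·(-7.72) = -2.404
step 2: grad = -2.404-3 = -5.404; w = -2.404 - 0.3·(-5.404) = -0.7828

-0.7828


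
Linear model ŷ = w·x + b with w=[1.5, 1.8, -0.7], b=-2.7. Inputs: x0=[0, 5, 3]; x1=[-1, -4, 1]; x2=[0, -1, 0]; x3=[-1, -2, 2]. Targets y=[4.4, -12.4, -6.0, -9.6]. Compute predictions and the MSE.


ŷ0 = (1.5)·(0) + (1.8)·(5) + (-0.7)·(3) - 2.7 = 4.2
ŷ1 = (1.5)·(-1) + (1.8)·(-4) + (-0.7)·(1) - 2.7 = -12.1
ŷ2 = (1.5)·(0) + (1.8)·(-1) + (-0.7)·(0) - 2.7 = -4.5
ŷ3 = (1.5)·(-1) + (1.8)·(-2) + (-0.7)·(2) - 2.7 = -9.2
errors² = [0.04, 0.09, 2.25, 0.16]
MSE = 2.5400/4 = 0.635

0.635


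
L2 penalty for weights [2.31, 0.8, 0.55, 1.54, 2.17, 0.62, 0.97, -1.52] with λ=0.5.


‖w‖₂² = (2.31)² + (0.8)² + (0.55)² + (1.54)² + (2.17)² + (0.62)² + (0.97)² + (-1.52)²
     = 5.3361 + 0.64 + 0.3025 + 2.3716 + 4.7089 + 0.3844 + 0.9409 + 2.3104
     = 16.9948
λ·‖w‖₂² = 0.5·16.9948 = 8.4974

8.4974


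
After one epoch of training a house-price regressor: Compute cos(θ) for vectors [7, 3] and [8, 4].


A·B = 7·8 + 3·4 = 68
‖A‖ = √58 = 7.6158, ‖B‖ = √80 = 8.9443
cos = 68/(√58·√80) = 68/√4640 = 0.9983

0.9983


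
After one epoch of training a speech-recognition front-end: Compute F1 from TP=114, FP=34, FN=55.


Precision = 114/148 = 0.7703
Recall = 114/169 = 0.6746
F1 = 2·P·R/(P+R) = 2·TP/(2·TP+FP+FN) = 228/(228+34+55) = 228/317 = 0.7192

0.7192


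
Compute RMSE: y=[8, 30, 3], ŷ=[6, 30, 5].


MSE = 8/3 = 2.6667
RMSE = √(8/3) = 1.633

1.633


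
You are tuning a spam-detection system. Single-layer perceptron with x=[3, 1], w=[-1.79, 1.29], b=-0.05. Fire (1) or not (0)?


z = (3)·(-1.79) + (1)·(1.29) - 0.05
  = -4.13
step(z) = 0 (z<0)

0


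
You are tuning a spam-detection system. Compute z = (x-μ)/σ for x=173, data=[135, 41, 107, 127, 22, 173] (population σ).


μ = 100.8333, σ = 53.061
z = (173 - 100.8333)/53.061 = 1.3601

1.3601


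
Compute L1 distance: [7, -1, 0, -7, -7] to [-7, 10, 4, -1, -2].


d = |7+ 7| + |-1-10| + |0-4| + |-7+ 1| + |-7+ 2|
  = 14 + 11 + 4 + 6 + 5
  = 40

40


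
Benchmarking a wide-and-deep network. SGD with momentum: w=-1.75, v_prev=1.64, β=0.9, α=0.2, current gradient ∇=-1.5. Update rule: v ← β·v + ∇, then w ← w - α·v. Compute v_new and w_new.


v_new = 0.9·1.64 - 1.5 = 1.476 - 1.5 = -0.024
w_new = -1.75 - 0.2·-0.024 = -1.75 + 0.0048 = -1.7452

v_new=-0.024, w_new=-1.7452


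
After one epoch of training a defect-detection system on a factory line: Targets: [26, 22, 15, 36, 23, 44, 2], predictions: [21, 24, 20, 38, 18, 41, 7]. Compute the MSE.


Squared errors: (26-21)²=25, (22-24)²=4, (15-20)²=25, (36-38)²=4, (23-18)²=25, (44-41)²=9, (2-7)²=25
Sum = 117
MSE = 117/7 = 117/7

117/7


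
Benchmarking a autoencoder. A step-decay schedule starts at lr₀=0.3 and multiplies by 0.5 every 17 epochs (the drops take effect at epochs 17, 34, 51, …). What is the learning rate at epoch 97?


n_drops = ⌊97/17⌋ = 5
lr = 0.3·0.5^5 = 0.3·0.03125 = 0.009375

0.009375


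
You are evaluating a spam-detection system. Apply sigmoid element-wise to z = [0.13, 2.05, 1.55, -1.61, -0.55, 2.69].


σ(0.13) = 1/(1+e^-0.13) = 0.5325
σ(2.05) = 1/(1+e^-2.05) = 0.8859
σ(1.55) = 1/(1+e^-1.55) = 0.8249
σ(-1.61) = 1/(1+e^1.61) = 0.1666
σ(-0.55) = 1/(1+e^0.55) = 0.3659
σ(2.69) = 1/(1+e^-2.69) = 0.9364
result = [0.5325, 0.8859, 0.8249, 0.1666, 0.3659, 0.9364]

[0.5325, 0.8859, 0.8249, 0.1666, 0.3659, 0.9364]


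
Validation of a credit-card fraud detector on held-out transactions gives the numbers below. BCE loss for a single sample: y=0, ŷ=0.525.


BCE = -[y·ln(p) + (1-y)·ln(1-p)]
= -0 - 1·ln(1-0.525)
= -ln(0.475) = 0.7444

0.7444


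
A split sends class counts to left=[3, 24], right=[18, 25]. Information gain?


Parent = [21, 49], H_parent = 0.8813
H_left = 0.5033 (n=27), H_right = 0.9808 (n=43)
H_children = (27/70)·0.5033 + (43/70)·0.9808 = 0.7966
IG = 0.8813 - 0.7966 = 0.0847

0.0847


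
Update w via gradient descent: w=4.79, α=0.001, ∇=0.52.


w_new = w - α·∇
= 4.79 - 0.001·0.52
= 4.79 - 0.00052
= 4.78948

4.78948


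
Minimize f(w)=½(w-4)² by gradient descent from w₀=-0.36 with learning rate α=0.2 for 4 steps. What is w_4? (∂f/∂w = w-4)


step 1: grad = -0.36-4 = -4.36; w = -0.36 - 0.2·(-4.36) = 0.512
step 2: grad = 0.512-4 = -3.488; w = 0.512 - 0.2·(-3.488) = 1.2096
step 3: grad = 1.2096-4 = -2.7904; w = 1.2096 - 0.2·(-2.7904) = 1.76768
step 4: grad = 1.76768-4 = -2.23232; w = 1.76768 - 0.2·(-2.23232) = 2.214144

2.214144


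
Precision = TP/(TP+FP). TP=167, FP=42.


Precision = TP/(TP+FP)
= 167/(167+42)
= 167/209 = 79.9%

79.9%


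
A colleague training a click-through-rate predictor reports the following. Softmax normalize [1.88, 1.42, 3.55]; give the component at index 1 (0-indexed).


Exponentials: e^1.88=6.5535, e^1.42=4.1371, e^3.55=34.8133
Sum = 45.5039
Softmax = [0.144, 0.0909, 0.7651]
p[1] = 4.1371/45.5039 = 0.0909

0.0909


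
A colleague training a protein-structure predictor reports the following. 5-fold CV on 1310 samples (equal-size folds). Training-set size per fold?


Fold size = 1310/5 = 262
Training per fold = 1310 - 262 = 1048

1048


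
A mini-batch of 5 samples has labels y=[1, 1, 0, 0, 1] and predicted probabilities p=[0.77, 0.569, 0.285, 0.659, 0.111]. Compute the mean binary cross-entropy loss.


L[0] = -ln(0.77) = 0.2614
L[1] = -ln(0.569) = 0.5639
L[2] = -ln(1-0.285) = -ln(0.715) = 0.3355
L[3] = -ln(1-0.659) = -ln(0.341) = 1.0759
L[4] = -ln(0.111) = 2.1982
mean = (0.2614 + 0.5639 + 0.3355 + 1.0759 + 2.1982)/5 = 0.887

0.887


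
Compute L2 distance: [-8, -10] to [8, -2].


d = √((-8-8)² + (-10+ 2)²)
  = √(256 + 64)
  = √320 = 17.8885

17.8885


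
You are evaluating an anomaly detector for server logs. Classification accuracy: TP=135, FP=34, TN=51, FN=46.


Accuracy = (TP+TN)/(TP+TN+FP+FN)
= (135+51)/(266)
= 186/266 = 69.92%

69.92%


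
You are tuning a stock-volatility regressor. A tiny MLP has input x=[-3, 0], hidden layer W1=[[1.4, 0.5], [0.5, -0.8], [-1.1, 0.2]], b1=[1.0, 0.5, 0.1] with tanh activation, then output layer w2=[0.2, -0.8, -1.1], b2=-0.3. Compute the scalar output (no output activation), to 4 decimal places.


z1[0] = (1.4)·(-3) + (0.5)·(0) + 1.0 = -3.2
z1[1] = (0.5)·(-3) + (-0.8)·(0) + 0.5 = -1.0
z1[2] = (-1.1)·(-3) + (0.2)·(0) + 0.1 = 3.4
h = tanh(z1) = [-0.9967, -0.7616, 0.9978]
output = (0.2)·(-0.9967) + (-0.8)·(-0.7616) + (-1.1)·(0.9978) - 0.3 = -0.9876

-0.9876
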